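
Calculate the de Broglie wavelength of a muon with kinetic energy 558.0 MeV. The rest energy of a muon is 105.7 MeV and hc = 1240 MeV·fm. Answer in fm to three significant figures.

Total energy E = KE + m₀c² = 558.0 + 105.7 = 663.7 MeV.
(pc)² = E² − (m₀c²)² = (663.7)² − (105.7)² = 4.293 × 10⁵ MeV², so pc = 655.2 MeV.
λ = hc/(pc) = 1240 MeV·fm / 655.2 MeV = 1.89 fm.

λ = 1.89 fm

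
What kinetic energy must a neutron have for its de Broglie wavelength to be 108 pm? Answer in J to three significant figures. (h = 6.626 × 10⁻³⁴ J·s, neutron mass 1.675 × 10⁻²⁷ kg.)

KE = 1.12 × 10⁻²⁰ J

p = h/λ = 6.626 × 10⁻³⁴ / 1.080 × 10⁻¹⁰ = 6.135 × 10⁻²⁴ kg·m/s.
KE = p²/(2m) = (6.135 × 10⁻²⁴)² / (2 × 1.675 × 10⁻²⁷) = 1.124 × 10⁻²⁰ J = 1.12 × 10⁻²⁰ J.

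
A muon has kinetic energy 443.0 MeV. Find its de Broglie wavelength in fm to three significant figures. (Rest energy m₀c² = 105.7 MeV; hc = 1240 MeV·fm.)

λ = 2.30 fm

Total energy E = KE + m₀c² = 443.0 + 105.7 = 548.7 MeV.
(pc)² = E² − (m₀c²)² = (548.7)² − (105.7)² = 2.899 × 10⁵ MeV², so pc = 538.4 MeV.
λ = hc/(pc) = 1240 MeV·fm / 538.4 MeV = 2.30 fm.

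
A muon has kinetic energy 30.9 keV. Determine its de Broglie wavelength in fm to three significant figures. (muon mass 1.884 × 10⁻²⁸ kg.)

λ = 485 fm

KE = 30.9 keV = 4.950 × 10⁻¹⁵ J.
p = √(2mKE) = √(2 × 1.884 × 10⁻²⁸ × 4.950 × 10⁻¹⁵) = 1.366 × 10⁻²¹ kg·m/s.
λ = h/p = 6.626 × 10⁻³⁴ / 1.366 × 10⁻²¹ = 4.85 × 10⁻¹³ m = 485 fm.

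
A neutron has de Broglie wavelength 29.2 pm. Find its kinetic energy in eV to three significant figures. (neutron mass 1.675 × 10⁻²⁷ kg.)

KE = 0.959 eV

p = h/λ = 6.626 × 10⁻³⁴ / 2.920 × 10⁻¹¹ = 2.269 × 10⁻²³ kg·m/s.
KE = p²/(2m) = (2.269 × 10⁻²³)² / (2 × 1.675 × 10⁻²⁷) = 1.537 × 10⁻¹⁹ J = 0.959 eV.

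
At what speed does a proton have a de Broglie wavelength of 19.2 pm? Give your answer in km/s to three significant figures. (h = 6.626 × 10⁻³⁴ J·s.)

v = 20.6 km/s

p = h/λ = 6.626 × 10⁻³⁴ / 1.920 × 10⁻¹¹ = 3.451 × 10⁻²³ kg·m/s.
v = p/m = 3.451 × 10⁻²³ / 1.673 × 10⁻²⁷ = 2.06 × 10⁴ m/s = 20.6 km/s.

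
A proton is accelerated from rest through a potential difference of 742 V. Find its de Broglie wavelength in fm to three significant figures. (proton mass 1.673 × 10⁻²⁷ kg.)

KE = eV = 1.602 × 10⁻¹⁹ × 742.0 = 1.189 × 10⁻¹⁶ J.
p = √(2mKE) = √(2 × 1.673 × 10⁻²⁷ × 1.189 × 10⁻¹⁶) = 6.307 × 10⁻²² kg·m/s.
λ = h/p = 6.626 × 10⁻³⁴ / 6.307 × 10⁻²² = 1.05 × 10⁻¹² m = 1050 fm.

λ = 1050 fm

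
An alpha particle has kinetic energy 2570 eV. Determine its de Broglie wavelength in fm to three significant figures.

KE = 2570 eV = 4.117 × 10⁻¹⁶ J.
p = √(2mKE) = √(2 × 6.645 × 10⁻²⁷ × 4.117 × 10⁻¹⁶) = 2.339 × 10⁻²¹ kg·m/s.
λ = h/p = 6.626 × 10⁻³⁴ / 2.339 × 10⁻²¹ = 2.83 × 10⁻¹³ m = 283 fm.

λ = 283 fm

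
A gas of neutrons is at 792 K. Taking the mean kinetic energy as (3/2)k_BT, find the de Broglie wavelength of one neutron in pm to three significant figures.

λ = 89.4 pm

KE = (3/2)k_BT = 1.5 × 1.381 × 10⁻²³ × 792 = 1.641 × 10⁻²⁰ J.
p = √(2mKE) = √(2 × 1.675 × 10⁻²⁷ × 1.641 × 10⁻²⁰) = 7.414 × 10⁻²⁴ kg·m/s.
λ = h/p = 8.94 × 10⁻¹¹ m = 89.4 pm.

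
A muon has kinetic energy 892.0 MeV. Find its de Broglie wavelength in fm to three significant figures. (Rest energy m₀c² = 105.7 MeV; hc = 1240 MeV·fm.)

λ = 1.25 fm

Total energy E = KE + m₀c² = 892.0 + 105.7 = 997.7 MeV.
(pc)² = E² − (m₀c²)² = (997.7)² − (105.7)² = 9.842 × 10⁵ MeV², so pc = 992.1 MeV.
λ = hc/(pc) = 1240 MeV·fm / 992.1 MeV = 1.25 fm.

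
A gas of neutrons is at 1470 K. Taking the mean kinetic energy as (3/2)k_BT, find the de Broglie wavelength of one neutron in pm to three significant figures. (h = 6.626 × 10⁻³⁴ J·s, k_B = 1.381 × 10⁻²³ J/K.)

λ = 65.6 pm

KE = (3/2)k_BT = 1.5 × 1.381 × 10⁻²³ × 1470 = 3.045 × 10⁻²⁰ J.
p = √(2mKE) = √(2 × 1.675 × 10⁻²⁷ × 3.045 × 10⁻²⁰) = 1.010 × 10⁻²³ kg·m/s.
λ = h/p = 6.56 × 10⁻¹¹ m = 65.6 pm.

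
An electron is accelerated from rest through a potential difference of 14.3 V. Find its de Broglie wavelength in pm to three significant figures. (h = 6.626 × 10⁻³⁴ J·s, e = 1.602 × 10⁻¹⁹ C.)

λ = 324 pm

KE = eV = 1.602 × 10⁻¹⁹ × 14.30 = 2.291 × 10⁻¹⁸ J.
p = √(2mKE) = √(2 × 9.109 × 10⁻³¹ × 2.291 × 10⁻¹⁸) = 2.043 × 10⁻²⁴ kg·m/s.
λ = h/p = 6.626 × 10⁻³⁴ / 2.043 × 10⁻²⁴ = 3.24 × 10⁻¹⁰ m = 324 pm.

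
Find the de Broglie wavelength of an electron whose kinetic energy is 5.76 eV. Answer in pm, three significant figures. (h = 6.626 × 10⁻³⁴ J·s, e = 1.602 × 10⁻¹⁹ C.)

λ = 511 pm

KE = 5.76 eV = 9.228 × 10⁻¹⁹ J.
p = √(2mKE) = √(2 × 9.109 × 10⁻³¹ × 9.228 × 10⁻¹⁹) = 1.297 × 10⁻²⁴ kg·m/s.
λ = h/p = 6.626 × 10⁻³⁴ / 1.297 × 10⁻²⁴ = 5.11 × 10⁻¹⁰ m = 511 pm.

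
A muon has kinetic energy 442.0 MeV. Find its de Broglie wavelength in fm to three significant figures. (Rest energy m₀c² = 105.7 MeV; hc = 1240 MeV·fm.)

Total energy E = KE + m₀c² = 442.0 + 105.7 = 547.7 MeV.
(pc)² = E² − (m₀c²)² = (547.7)² − (105.7)² = 2.888 × 10⁵ MeV², so pc = 537.4 MeV.
λ = hc/(pc) = 1240 MeV·fm / 537.4 MeV = 2.31 fm.

λ = 2.31 fm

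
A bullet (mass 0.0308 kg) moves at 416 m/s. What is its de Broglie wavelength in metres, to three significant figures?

λ = 5.17 × 10⁻³⁵ m

p = mv = 0.0308 × 416 = 1.281 × 10¹ kg·m/s.
λ = h/p = 6.626 × 10⁻³⁴ / 1.281 × 10¹ = 5.17 × 10⁻³⁵ m.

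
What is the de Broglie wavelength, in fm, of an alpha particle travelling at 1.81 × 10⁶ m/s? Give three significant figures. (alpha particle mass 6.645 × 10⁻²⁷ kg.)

p = mv = 6.645 × 10⁻²⁷ × 1.81 × 10⁶ = 1.203 × 10⁻²⁰ kg·m/s.
λ = h/p = 6.626 × 10⁻³⁴ / 1.203 × 10⁻²⁰ = 5.51 × 10⁻¹⁴ m = 55.1 fm.

λ = 55.1 fm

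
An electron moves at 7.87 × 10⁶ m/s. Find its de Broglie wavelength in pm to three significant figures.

λ = 92.4 pm

p = mv = 9.109 × 10⁻³¹ × 7.87 × 10⁶ = 7.169 × 10⁻²⁴ kg·m/s.
λ = h/p = 6.626 × 10⁻³⁴ / 7.169 × 10⁻²⁴ = 9.24 × 10⁻¹¹ m = 92.4 pm.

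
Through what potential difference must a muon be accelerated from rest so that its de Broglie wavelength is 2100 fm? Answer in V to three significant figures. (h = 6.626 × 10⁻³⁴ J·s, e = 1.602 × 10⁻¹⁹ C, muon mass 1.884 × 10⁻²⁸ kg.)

V = 1650 V

p = h/λ = 6.626 × 10⁻³⁴ / 2.100 × 10⁻¹² = 3.155 × 10⁻²² kg·m/s.
KE = p²/(2m) = 2.642 × 10⁻¹⁶ J.
V = KE/e = 2.642 × 10⁻¹⁶ / (1.602 × 10⁻¹⁹) = 1650 V.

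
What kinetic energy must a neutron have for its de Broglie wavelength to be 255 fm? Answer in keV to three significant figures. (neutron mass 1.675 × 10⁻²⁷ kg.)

KE = 12.6 keV

p = h/λ = 6.626 × 10⁻³⁴ / 2.550 × 10⁻¹³ = 2.598 × 10⁻²¹ kg·m/s.
KE = p²/(2m) = (2.598 × 10⁻²¹)² / (2 × 1.675 × 10⁻²⁷) = 2.015 × 10⁻¹⁵ J = 12.6 keV.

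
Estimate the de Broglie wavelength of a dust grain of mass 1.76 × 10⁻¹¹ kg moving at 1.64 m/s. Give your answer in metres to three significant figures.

p = mv = 1.76 × 10⁻¹¹ × 1.64 = 2.886 × 10⁻¹¹ kg·m/s.
λ = h/p = 6.626 × 10⁻³⁴ / 2.886 × 10⁻¹¹ = 2.30 × 10⁻²³ m.

λ = 2.30 × 10⁻²³ m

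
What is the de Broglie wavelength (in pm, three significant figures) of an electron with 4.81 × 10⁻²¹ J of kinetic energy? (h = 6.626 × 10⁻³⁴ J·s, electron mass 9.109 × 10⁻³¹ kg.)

λ = 7080 pm

p = √(2mKE) = √(2 × 9.109 × 10⁻³¹ × 4.810 × 10⁻²¹) = 9.361 × 10⁻²⁶ kg·m/s.
λ = h/p = 6.626 × 10⁻³⁴ / 9.361 × 10⁻²⁶ = 7.08 × 10⁻⁹ m = 7080 pm.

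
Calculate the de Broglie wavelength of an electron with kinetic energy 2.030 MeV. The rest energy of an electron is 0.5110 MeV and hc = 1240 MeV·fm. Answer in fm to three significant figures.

λ = 498 fm

Total energy E = KE + m₀c² = 2.030 + 0.5110 = 2.5410 MeV.
(pc)² = E² − (m₀c²)² = (2.5410)² − (0.5110)² = 6.196 MeV², so pc = 2.489 MeV.
λ = hc/(pc) = 1240 MeV·fm / 2.489 MeV = 498 fm.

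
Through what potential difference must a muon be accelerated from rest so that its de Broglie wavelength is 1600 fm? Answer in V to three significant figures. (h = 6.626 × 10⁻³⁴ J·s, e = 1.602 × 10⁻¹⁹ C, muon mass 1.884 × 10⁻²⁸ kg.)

V = 2840 V

p = h/λ = 6.626 × 10⁻³⁴ / 1.600 × 10⁻¹² = 4.141 × 10⁻²² kg·m/s.
KE = p²/(2m) = 4.551 × 10⁻¹⁶ J.
V = KE/e = 4.551 × 10⁻¹⁶ / (1.602 × 10⁻¹⁹) = 2840 V.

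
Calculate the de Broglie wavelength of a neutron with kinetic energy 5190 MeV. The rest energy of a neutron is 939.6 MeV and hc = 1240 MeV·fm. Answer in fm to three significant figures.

Total energy E = KE + m₀c² = 5190 + 939.6 = 6129.6 MeV.
(pc)² = E² − (m₀c²)² = (6129.6)² − (939.6)² = 3.669 × 10⁷ MeV², so pc = 6057 MeV.
λ = hc/(pc) = 1240 MeV·fm / 6057 MeV = 0.205 fm.

λ = 0.205 fm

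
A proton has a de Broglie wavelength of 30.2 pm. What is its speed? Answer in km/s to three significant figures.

p = h/λ = 6.626 × 10⁻³⁴ / 3.020 × 10⁻¹¹ = 2.194 × 10⁻²³ kg·m/s.
v = p/m = 2.194 × 10⁻²³ / 1.673 × 10⁻²⁷ = 1.31 × 10⁴ m/s = 13.1 km/s.

v = 13.1 km/s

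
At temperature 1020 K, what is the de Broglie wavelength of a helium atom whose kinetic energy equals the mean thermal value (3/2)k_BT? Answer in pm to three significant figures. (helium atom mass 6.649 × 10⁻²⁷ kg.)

KE = (3/2)k_BT = 1.5 × 1.381 × 10⁻²³ × 1020 = 2.113 × 10⁻²⁰ J.
p = √(2mKE) = √(2 × 6.649 × 10⁻²⁷ × 2.113 × 10⁻²⁰) = 1.676 × 10⁻²³ kg·m/s.
λ = h/p = 3.95 × 10⁻¹¹ m = 39.5 pm.

λ = 39.5 pm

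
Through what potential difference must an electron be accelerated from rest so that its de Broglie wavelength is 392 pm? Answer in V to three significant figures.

p = h/λ = 6.626 × 10⁻³⁴ / 3.920 × 10⁻¹⁰ = 1.690 × 10⁻²⁴ kg·m/s.
KE = p²/(2m) = 1.568 × 10⁻¹⁸ J.
V = KE/e = 1.568 × 10⁻¹⁸ / (1.602 × 10⁻¹⁹) = 9.79 V.

V = 9.79 V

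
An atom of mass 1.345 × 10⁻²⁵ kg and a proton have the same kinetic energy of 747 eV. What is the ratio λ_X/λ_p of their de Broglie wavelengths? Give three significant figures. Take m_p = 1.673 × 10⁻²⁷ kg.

At fixed KE, p = √(2mKE) so λ = h/p ∝ 1/√m.
λ_X/λ_p = √(m_p/m_X) = √(1.673 × 10⁻²⁷/1.345 × 10⁻²⁵) = √(0.01244) = 0.112.

λ_X/λ_p = 0.112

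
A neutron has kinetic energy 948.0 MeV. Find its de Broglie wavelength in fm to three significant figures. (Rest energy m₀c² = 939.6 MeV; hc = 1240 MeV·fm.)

Total energy E = KE + m₀c² = 948.0 + 939.6 = 1887.6 MeV.
(pc)² = E² − (m₀c²)² = (1887.6)² − (939.6)² = 2.680 × 10⁶ MeV², so pc = 1637 MeV.
λ = hc/(pc) = 1240 MeV·fm / 1637 MeV = 0.757 fm.

λ = 0.757 fm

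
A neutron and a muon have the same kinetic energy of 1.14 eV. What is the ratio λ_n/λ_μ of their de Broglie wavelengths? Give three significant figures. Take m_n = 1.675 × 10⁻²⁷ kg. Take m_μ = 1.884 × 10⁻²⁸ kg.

At fixed KE, p = √(2mKE) so λ = h/p ∝ 1/√m.
λ_n/λ_μ = √(m_μ/m_n) = √(1.884 × 10⁻²⁸/1.675 × 10⁻²⁷) = √(0.1125) = 0.335.

λ_n/λ_μ = 0.335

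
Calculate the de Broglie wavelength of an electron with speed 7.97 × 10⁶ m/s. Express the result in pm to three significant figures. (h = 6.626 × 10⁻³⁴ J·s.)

λ = 91.3 pm

p = mv = 9.109 × 10⁻³¹ × 7.97 × 10⁶ = 7.260 × 10⁻²⁴ kg·m/s.
λ = h/p = 6.626 × 10⁻³⁴ / 7.260 × 10⁻²⁴ = 9.13 × 10⁻¹¹ m = 91.3 pm.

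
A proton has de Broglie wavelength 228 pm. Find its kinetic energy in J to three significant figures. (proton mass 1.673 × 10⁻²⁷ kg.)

KE = 2.52 × 10⁻²¹ J

p = h/λ = 6.626 × 10⁻³⁴ / 2.280 × 10⁻¹⁰ = 2.906 × 10⁻²⁴ kg·m/s.
KE = p²/(2m) = (2.906 × 10⁻²⁴)² / (2 × 1.673 × 10⁻²⁷) = 2.524 × 10⁻²¹ J = 2.52 × 10⁻²¹ J.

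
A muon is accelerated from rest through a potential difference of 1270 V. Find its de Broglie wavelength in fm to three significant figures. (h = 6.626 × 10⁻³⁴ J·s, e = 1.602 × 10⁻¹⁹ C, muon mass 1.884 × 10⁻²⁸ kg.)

KE = eV = 1.602 × 10⁻¹⁹ × 1270 = 2.035 × 10⁻¹⁶ J.
p = √(2mKE) = √(2 × 1.884 × 10⁻²⁸ × 2.035 × 10⁻¹⁶) = 2.769 × 10⁻²² kg·m/s.
λ = h/p = 6.626 × 10⁻³⁴ / 2.769 × 10⁻²² = 2.39 × 10⁻¹² m = 2390 fm.

λ = 2390 fm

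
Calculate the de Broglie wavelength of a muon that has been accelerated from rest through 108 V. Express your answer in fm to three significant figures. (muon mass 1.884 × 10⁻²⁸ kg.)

λ = 8210 fm

KE = eV = 1.602 × 10⁻¹⁹ × 108.0 = 1.730 × 10⁻¹⁷ J.
p = √(2mKE) = √(2 × 1.884 × 10⁻²⁸ × 1.730 × 10⁻¹⁷) = 8.074 × 10⁻²³ kg·m/s.
λ = h/p = 6.626 × 10⁻³⁴ / 8.074 × 10⁻²³ = 8.21 × 10⁻¹² m = 8210 fm.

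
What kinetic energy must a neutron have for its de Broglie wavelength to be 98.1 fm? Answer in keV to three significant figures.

KE = 85.0 keV

p = h/λ = 6.626 × 10⁻³⁴ / 9.810 × 10⁻¹⁴ = 6.754 × 10⁻²¹ kg·m/s.
KE = p²/(2m) = (6.754 × 10⁻²¹)² / (2 × 1.675 × 10⁻²⁷) = 1.362 × 10⁻¹⁴ J = 85.0 keV.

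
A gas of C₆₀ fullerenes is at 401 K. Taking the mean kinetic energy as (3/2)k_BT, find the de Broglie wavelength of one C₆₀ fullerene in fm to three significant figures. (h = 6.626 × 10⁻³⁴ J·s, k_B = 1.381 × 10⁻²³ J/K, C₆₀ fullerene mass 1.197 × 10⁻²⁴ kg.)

KE = (3/2)k_BT = 1.5 × 1.381 × 10⁻²³ × 401 = 8.307 × 10⁻²¹ J.
p = √(2mKE) = √(2 × 1.197 × 10⁻²⁴ × 8.307 × 10⁻²¹) = 1.410 × 10⁻²² kg·m/s.
λ = h/p = 4.70 × 10⁻¹² m = 4700 fm.

λ = 4700 fm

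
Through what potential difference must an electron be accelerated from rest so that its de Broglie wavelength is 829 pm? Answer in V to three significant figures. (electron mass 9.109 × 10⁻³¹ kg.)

V = 2.19 V

p = h/λ = 6.626 × 10⁻³⁴ / 8.290 × 10⁻¹⁰ = 7.993 × 10⁻²⁵ kg·m/s.
KE = p²/(2m) = 3.507 × 10⁻¹⁹ J.
V = KE/e = 3.507 × 10⁻¹⁹ / (1.602 × 10⁻¹⁹) = 2.19 V.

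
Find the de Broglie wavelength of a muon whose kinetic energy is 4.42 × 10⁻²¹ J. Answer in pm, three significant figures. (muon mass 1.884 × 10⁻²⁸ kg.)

λ = 513 pm

p = √(2mKE) = √(2 × 1.884 × 10⁻²⁸ × 4.420 × 10⁻²¹) = 1.291 × 10⁻²⁴ kg·m/s.
λ = h/p = 6.626 × 10⁻³⁴ / 1.291 × 10⁻²⁴ = 5.13 × 10⁻¹⁰ m = 513 pm.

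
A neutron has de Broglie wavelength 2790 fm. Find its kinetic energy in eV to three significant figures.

KE = 105 eV

p = h/λ = 6.626 × 10⁻³⁴ / 2.790 × 10⁻¹² = 2.375 × 10⁻²² kg·m/s.
KE = p²/(2m) = (2.375 × 10⁻²²)² / (2 × 1.675 × 10⁻²⁷) = 1.684 × 10⁻¹⁷ J = 105 eV.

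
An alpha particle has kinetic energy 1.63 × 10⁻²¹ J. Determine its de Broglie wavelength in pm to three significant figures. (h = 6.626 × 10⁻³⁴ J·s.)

λ = 142 pm

p = √(2mKE) = √(2 × 6.645 × 10⁻²⁷ × 1.630 × 10⁻²¹) = 4.654 × 10⁻²⁴ kg·m/s.
λ = h/p = 6.626 × 10⁻³⁴ / 4.654 × 10⁻²⁴ = 1.42 × 10⁻¹⁰ m = 142 pm.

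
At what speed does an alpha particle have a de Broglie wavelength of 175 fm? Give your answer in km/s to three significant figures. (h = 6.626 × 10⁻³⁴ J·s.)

v = 570 km/s

p = h/λ = 6.626 × 10⁻³⁴ / 1.750 × 10⁻¹³ = 3.786 × 10⁻²¹ kg·m/s.
v = p/m = 3.786 × 10⁻²¹ / 6.645 × 10⁻²⁷ = 5.70 × 10⁵ m/s = 570 km/s.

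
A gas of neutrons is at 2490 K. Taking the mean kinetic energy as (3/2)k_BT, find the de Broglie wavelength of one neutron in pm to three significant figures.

λ = 50.4 pm

KE = (3/2)k_BT = 1.5 × 1.381 × 10⁻²³ × 2490 = 5.158 × 10⁻²⁰ J.
p = √(2mKE) = √(2 × 1.675 × 10⁻²⁷ × 5.158 × 10⁻²⁰) = 1.315 × 10⁻²³ kg·m/s.
λ = h/p = 5.04 × 10⁻¹¹ m = 50.4 pm.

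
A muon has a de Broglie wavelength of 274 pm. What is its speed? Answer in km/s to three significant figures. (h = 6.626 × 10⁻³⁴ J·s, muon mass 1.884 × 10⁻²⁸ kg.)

v = 12.8 km/s

p = h/λ = 6.626 × 10⁻³⁴ / 2.740 × 10⁻¹⁰ = 2.418 × 10⁻²⁴ kg·m/s.
v = p/m = 2.418 × 10⁻²⁴ / 1.884 × 10⁻²⁸ = 1.28 × 10⁴ m/s = 12.8 km/s.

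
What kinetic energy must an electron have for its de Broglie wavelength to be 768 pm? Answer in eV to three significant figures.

p = h/λ = 6.626 × 10⁻³⁴ / 7.680 × 10⁻¹⁰ = 8.628 × 10⁻²⁵ kg·m/s.
KE = p²/(2m) = (8.628 × 10⁻²⁵)² / (2 × 9.109 × 10⁻³¹) = 4.086 × 10⁻¹⁹ J = 2.55 eV.

KE = 2.55 eV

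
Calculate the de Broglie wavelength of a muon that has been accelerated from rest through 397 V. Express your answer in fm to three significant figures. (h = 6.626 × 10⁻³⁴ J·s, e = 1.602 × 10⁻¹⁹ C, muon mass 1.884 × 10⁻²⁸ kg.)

λ = 4280 fm

KE = eV = 1.602 × 10⁻¹⁹ × 397.0 = 6.360 × 10⁻¹⁷ J.
p = √(2mKE) = √(2 × 1.884 × 10⁻²⁸ × 6.360 × 10⁻¹⁷) = 1.548 × 10⁻²² kg·m/s.
λ = h/p = 6.626 × 10⁻³⁴ / 1.548 × 10⁻²² = 4.28 × 10⁻¹² m = 4280 fm.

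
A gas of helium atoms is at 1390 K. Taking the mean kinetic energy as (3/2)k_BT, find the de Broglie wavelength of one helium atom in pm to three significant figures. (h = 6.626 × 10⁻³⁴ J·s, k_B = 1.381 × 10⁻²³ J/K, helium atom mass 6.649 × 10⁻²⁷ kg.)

KE = (3/2)k_BT = 1.5 × 1.381 × 10⁻²³ × 1390 = 2.879 × 10⁻²⁰ J.
p = √(2mKE) = √(2 × 6.649 × 10⁻²⁷ × 2.879 × 10⁻²⁰) = 1.957 × 10⁻²³ kg·m/s.
λ = h/p = 3.39 × 10⁻¹¹ m = 33.9 pm.

λ = 33.9 pm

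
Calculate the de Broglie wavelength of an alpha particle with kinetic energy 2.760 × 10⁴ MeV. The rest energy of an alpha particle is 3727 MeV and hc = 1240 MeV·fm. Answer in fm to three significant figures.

Total energy E = KE + m₀c² = 2.760 × 10⁴ + 3727 = 31327 MeV.
(pc)² = E² − (m₀c²)² = (31327)² − (3727)² = 9.675 × 10⁸ MeV², so pc = 3.110 × 10⁴ MeV.
λ = hc/(pc) = 1240 MeV·fm / 3.110 × 10⁴ MeV = 0.0399 fm.

λ = 0.0399 fm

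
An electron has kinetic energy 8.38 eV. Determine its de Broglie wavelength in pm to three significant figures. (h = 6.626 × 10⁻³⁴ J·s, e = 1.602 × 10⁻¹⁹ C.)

KE = 8.38 eV = 1.342 × 10⁻¹⁸ J.
p = √(2mKE) = √(2 × 9.109 × 10⁻³¹ × 1.342 × 10⁻¹⁸) = 1.564 × 10⁻²⁴ kg·m/s.
λ = h/p = 6.626 × 10⁻³⁴ / 1.564 × 10⁻²⁴ = 4.24 × 10⁻¹⁰ m = 424 pm.

λ = 424 pm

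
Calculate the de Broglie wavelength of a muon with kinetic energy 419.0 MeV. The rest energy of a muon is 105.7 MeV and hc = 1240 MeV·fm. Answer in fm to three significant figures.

λ = 2.41 fm

Total energy E = KE + m₀c² = 419.0 + 105.7 = 524.7 MeV.
(pc)² = E² − (m₀c²)² = (524.7)² − (105.7)² = 2.641 × 10⁵ MeV², so pc = 513.9 MeV.
λ = hc/(pc) = 1240 MeV·fm / 513.9 MeV = 2.41 fm.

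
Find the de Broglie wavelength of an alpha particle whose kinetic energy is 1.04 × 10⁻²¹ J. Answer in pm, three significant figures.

p = √(2mKE) = √(2 × 6.645 × 10⁻²⁷ × 1.040 × 10⁻²¹) = 3.718 × 10⁻²⁴ kg·m/s.
λ = h/p = 6.626 × 10⁻³⁴ / 3.718 × 10⁻²⁴ = 1.78 × 10⁻¹⁰ m = 178 pm.

λ = 178 pm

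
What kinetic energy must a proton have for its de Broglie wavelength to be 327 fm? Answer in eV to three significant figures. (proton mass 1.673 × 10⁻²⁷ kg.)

p = h/λ = 6.626 × 10⁻³⁴ / 3.270 × 10⁻¹³ = 2.026 × 10⁻²¹ kg·m/s.
KE = p²/(2m) = (2.026 × 10⁻²¹)² / (2 × 1.673 × 10⁻²⁷) = 1.227 × 10⁻¹⁵ J = 7660 eV.

KE = 7660 eV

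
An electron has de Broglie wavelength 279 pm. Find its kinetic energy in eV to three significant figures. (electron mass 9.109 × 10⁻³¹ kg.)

p = h/λ = 6.626 × 10⁻³⁴ / 2.790 × 10⁻¹⁰ = 2.375 × 10⁻²⁴ kg·m/s.
KE = p²/(2m) = (2.375 × 10⁻²⁴)² / (2 × 9.109 × 10⁻³¹) = 3.096 × 10⁻¹⁸ J = 19.3 eV.

KE = 19.3 eV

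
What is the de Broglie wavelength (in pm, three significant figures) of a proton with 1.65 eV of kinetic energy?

KE = 1.65 eV = 2.643 × 10⁻¹⁹ J.
p = √(2mKE) = √(2 × 1.673 × 10⁻²⁷ × 2.643 × 10⁻¹⁹) = 2.974 × 10⁻²³ kg·m/s.
λ = h/p = 6.626 × 10⁻³⁴ / 2.974 × 10⁻²³ = 2.23 × 10⁻¹¹ m = 22.3 pm.

λ = 22.3 pm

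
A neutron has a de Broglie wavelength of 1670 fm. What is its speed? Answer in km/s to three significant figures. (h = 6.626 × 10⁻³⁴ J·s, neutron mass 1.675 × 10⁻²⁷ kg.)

v = 237 km/s

p = h/λ = 6.626 × 10⁻³⁴ / 1.670 × 10⁻¹² = 3.968 × 10⁻²² kg·m/s.
v = p/m = 3.968 × 10⁻²² / 1.675 × 10⁻²⁷ = 2.37 × 10⁵ m/s = 237 km/s.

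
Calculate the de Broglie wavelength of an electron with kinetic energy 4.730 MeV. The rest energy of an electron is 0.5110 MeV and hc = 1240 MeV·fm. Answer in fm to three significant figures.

λ = 238 fm

Total energy E = KE + m₀c² = 4.730 + 0.5110 = 5.2410 MeV.
(pc)² = E² − (m₀c²)² = (5.2410)² − (0.5110)² = 27.21 MeV², so pc = 5.216 MeV.
λ = hc/(pc) = 1240 MeV·fm / 5.216 MeV = 238 fm.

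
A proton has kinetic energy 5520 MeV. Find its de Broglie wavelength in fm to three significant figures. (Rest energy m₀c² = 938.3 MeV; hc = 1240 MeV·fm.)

λ = 0.194 fm

Total energy E = KE + m₀c² = 5520 + 938.3 = 6458.3 MeV.
(pc)² = E² − (m₀c²)² = (6458.3)² − (938.3)² = 4.083 × 10⁷ MeV², so pc = 6390 MeV.
λ = hc/(pc) = 1240 MeV·fm / 6390 MeV = 0.194 fm.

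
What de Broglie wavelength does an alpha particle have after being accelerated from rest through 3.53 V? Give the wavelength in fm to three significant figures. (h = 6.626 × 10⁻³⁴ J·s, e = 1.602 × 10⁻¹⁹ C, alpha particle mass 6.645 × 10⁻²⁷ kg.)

KE = 2eV = 2 × 1.602 × 10⁻¹⁹ × 3.530 = 1.131 × 10⁻¹⁸ J.
p = √(2mKE) = √(2 × 6.645 × 10⁻²⁷ × 1.131 × 10⁻¹⁸) = 1.226 × 10⁻²² kg·m/s.
λ = h/p = 6.626 × 10⁻³⁴ / 1.226 × 10⁻²² = 5.40 × 10⁻¹² m = 5400 fm.

λ = 5400 fm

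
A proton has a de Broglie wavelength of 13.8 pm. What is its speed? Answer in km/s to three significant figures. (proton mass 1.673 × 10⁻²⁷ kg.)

v = 28.7 km/s

p = h/λ = 6.626 × 10⁻³⁴ / 1.380 × 10⁻¹¹ = 4.801 × 10⁻²³ kg·m/s.
v = p/m = 4.801 × 10⁻²³ / 1.673 × 10⁻²⁷ = 2.87 × 10⁴ m/s = 28.7 km/s.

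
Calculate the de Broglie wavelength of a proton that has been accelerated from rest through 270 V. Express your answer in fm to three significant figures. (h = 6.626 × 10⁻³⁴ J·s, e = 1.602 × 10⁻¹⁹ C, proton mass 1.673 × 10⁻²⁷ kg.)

λ = 1740 fm

KE = eV = 1.602 × 10⁻¹⁹ × 270.0 = 4.325 × 10⁻¹⁷ J.
p = √(2mKE) = √(2 × 1.673 × 10⁻²⁷ × 4.325 × 10⁻¹⁷) = 3.804 × 10⁻²² kg·m/s.
λ = h/p = 6.626 × 10⁻³⁴ / 3.804 × 10⁻²² = 1.74 × 10⁻¹² m = 1740 fm.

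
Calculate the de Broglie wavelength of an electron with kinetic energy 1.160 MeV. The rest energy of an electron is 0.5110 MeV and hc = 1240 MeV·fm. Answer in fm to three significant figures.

λ = 779 fm

Total energy E = KE + m₀c² = 1.160 + 0.5110 = 1.6710 MeV.
(pc)² = E² − (m₀c²)² = (1.6710)² − (0.5110)² = 2.531 MeV², so pc = 1.591 MeV.
λ = hc/(pc) = 1240 MeV·fm / 1.591 MeV = 779 fm.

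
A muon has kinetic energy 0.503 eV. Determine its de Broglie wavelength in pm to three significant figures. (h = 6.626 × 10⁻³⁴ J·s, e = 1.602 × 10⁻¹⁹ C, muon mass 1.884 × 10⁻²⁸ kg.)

λ = 120 pm

KE = 0.503 eV = 8.058 × 10⁻²⁰ J.
p = √(2mKE) = √(2 × 1.884 × 10⁻²⁸ × 8.058 × 10⁻²⁰) = 5.510 × 10⁻²⁴ kg·m/s.
λ = h/p = 6.626 × 10⁻³⁴ / 5.510 × 10⁻²⁴ = 1.20 × 10⁻¹⁰ m = 120 pm.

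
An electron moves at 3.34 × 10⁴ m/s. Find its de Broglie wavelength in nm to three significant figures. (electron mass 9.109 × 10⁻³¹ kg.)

p = mv = 9.109 × 10⁻³¹ × 3.34 × 10⁴ = 3.042 × 10⁻²⁶ kg·m/s.
λ = h/p = 6.626 × 10⁻³⁴ / 3.042 × 10⁻²⁶ = 2.18 × 10⁻⁸ m = 21.8 nm.

λ = 21.8 nm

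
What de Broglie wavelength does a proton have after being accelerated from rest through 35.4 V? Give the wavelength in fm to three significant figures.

λ = 4810 fm

KE = eV = 1.602 × 10⁻¹⁹ × 35.40 = 5.671 × 10⁻¹⁸ J.
p = √(2mKE) = √(2 × 1.673 × 10⁻²⁷ × 5.671 × 10⁻¹⁸) = 1.378 × 10⁻²² kg·m/s.
λ = h/p = 6.626 × 10⁻³⁴ / 1.378 × 10⁻²² = 4.81 × 10⁻¹² m = 4810 fm.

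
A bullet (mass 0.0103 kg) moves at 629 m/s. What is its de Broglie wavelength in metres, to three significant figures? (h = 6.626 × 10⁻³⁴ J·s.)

p = mv = 0.0103 × 629 = 6.479 kg·m/s.
λ = h/p = 6.626 × 10⁻³⁴ / 6.479 = 1.02 × 10⁻³⁴ m.

λ = 1.02 × 10⁻³⁴ m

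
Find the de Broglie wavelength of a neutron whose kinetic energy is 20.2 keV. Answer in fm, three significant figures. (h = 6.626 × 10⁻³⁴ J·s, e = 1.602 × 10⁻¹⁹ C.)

λ = 201 fm

KE = 20.2 keV = 3.236 × 10⁻¹⁵ J.
p = √(2mKE) = √(2 × 1.675 × 10⁻²⁷ × 3.236 × 10⁻¹⁵) = 3.293 × 10⁻²¹ kg·m/s.
λ = h/p = 6.626 × 10⁻³⁴ / 3.293 × 10⁻²¹ = 2.01 × 10⁻¹³ m = 201 fm.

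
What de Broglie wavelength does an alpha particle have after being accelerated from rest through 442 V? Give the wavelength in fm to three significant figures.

λ = 483 fm

KE = 2eV = 2 × 1.602 × 10⁻¹⁹ × 442.0 = 1.416 × 10⁻¹⁶ J.
p = √(2mKE) = √(2 × 6.645 × 10⁻²⁷ × 1.416 × 10⁻¹⁶) = 1.372 × 10⁻²¹ kg·m/s.
λ = h/p = 6.626 × 10⁻³⁴ / 1.372 × 10⁻²¹ = 4.83 × 10⁻¹³ m = 483 fm.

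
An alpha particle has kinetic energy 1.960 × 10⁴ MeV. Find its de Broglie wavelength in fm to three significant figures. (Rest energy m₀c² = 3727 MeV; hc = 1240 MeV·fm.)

Total energy E = KE + m₀c² = 1.960 × 10⁴ + 3727 = 23327 MeV.
(pc)² = E² − (m₀c²)² = (23327)² − (3727)² = 5.303 × 10⁸ MeV², so pc = 2.303 × 10⁴ MeV.
λ = hc/(pc) = 1240 MeV·fm / 2.303 × 10⁴ MeV = 0.0538 fm.

λ = 0.0538 fm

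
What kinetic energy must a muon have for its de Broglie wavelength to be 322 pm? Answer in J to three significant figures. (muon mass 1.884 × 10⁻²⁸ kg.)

p = h/λ = 6.626 × 10⁻³⁴ / 3.220 × 10⁻¹⁰ = 2.058 × 10⁻²⁴ kg·m/s.
KE = p²/(2m) = (2.058 × 10⁻²⁴)² / (2 × 1.884 × 10⁻²⁸) = 1.124 × 10⁻²⁰ J = 1.12 × 10⁻²⁰ J.

KE = 1.12 × 10⁻²⁰ J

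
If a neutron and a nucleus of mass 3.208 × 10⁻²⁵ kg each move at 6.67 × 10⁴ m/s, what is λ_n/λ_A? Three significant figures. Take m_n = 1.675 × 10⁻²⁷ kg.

At fixed v, p = mv so λ = h/(mv) ∝ 1/m.
λ_n/λ_A = m_A/m_n = 3.208 × 10⁻²⁵/1.675 × 10⁻²⁷ = 192.

λ_n/λ_A = 192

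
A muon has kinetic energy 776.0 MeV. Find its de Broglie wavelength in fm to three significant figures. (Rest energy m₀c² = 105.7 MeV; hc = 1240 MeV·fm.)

Total energy E = KE + m₀c² = 776.0 + 105.7 = 881.7 MeV.
(pc)² = E² − (m₀c²)² = (881.7)² − (105.7)² = 7.662 × 10⁵ MeV², so pc = 875.3 MeV.
λ = hc/(pc) = 1240 MeV·fm / 875.3 MeV = 1.42 fm.

λ = 1.42 fm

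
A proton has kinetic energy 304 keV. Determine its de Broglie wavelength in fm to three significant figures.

λ = 51.9 fm

KE = 304 keV = 4.870 × 10⁻¹⁴ J.
p = √(2mKE) = √(2 × 1.673 × 10⁻²⁷ × 4.870 × 10⁻¹⁴) = 1.277 × 10⁻²⁰ kg·m/s.
λ = h/p = 6.626 × 10⁻³⁴ / 1.277 × 10⁻²⁰ = 5.19 × 10⁻¹⁴ m = 51.9 fm.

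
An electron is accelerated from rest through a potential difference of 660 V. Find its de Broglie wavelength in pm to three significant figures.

KE = eV = 1.602 × 10⁻¹⁹ × 660.0 = 1.057 × 10⁻¹⁶ J.
p = √(2mKE) = √(2 × 9.109 × 10⁻³¹ × 1.057 × 10⁻¹⁶) = 1.388 × 10⁻²³ kg·m/s.
λ = h/p = 6.626 × 10⁻³⁴ / 1.388 × 10⁻²³ = 4.77 × 10⁻¹¹ m = 47.7 pm.

λ = 47.7 pm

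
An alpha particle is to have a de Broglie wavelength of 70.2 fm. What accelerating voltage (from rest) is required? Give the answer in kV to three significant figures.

V = 20.9 kV

p = h/λ = 6.626 × 10⁻³⁴ / 7.020 × 10⁻¹⁴ = 9.439 × 10⁻²¹ kg·m/s.
KE = p²/(2m) = 6.704 × 10⁻¹⁵ J.
V = KE/2e = 6.704 × 10⁻¹⁵ / (2 × 1.602 × 10⁻¹⁹) = 20.9 kV.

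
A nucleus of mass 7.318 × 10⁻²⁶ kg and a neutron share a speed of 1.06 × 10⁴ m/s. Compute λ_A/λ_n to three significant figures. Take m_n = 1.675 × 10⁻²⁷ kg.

λ_A/λ_n = 0.0229

At fixed v, p = mv so λ = h/(mv) ∝ 1/m.
λ_A/λ_n = m_n/m_A = 1.675 × 10⁻²⁷/7.318 × 10⁻²⁶ = 0.0229.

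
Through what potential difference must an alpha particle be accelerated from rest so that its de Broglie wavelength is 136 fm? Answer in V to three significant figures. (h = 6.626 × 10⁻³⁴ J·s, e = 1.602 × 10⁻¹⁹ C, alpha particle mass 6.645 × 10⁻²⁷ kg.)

p = h/λ = 6.626 × 10⁻³⁴ / 1.360 × 10⁻¹³ = 4.872 × 10⁻²¹ kg·m/s.
KE = p²/(2m) = 1.786 × 10⁻¹⁵ J.
V = KE/2e = 1.786 × 10⁻¹⁵ / (2 × 1.602 × 10⁻¹⁹) = 5570 V.

V = 5570 V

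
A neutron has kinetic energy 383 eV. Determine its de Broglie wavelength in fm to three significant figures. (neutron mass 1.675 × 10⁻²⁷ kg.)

KE = 383 eV = 6.136 × 10⁻¹⁷ J.
p = √(2mKE) = √(2 × 1.675 × 10⁻²⁷ × 6.136 × 10⁻¹⁷) = 4.534 × 10⁻²² kg·m/s.
λ = h/p = 6.626 × 10⁻³⁴ / 4.534 × 10⁻²² = 1.46 × 10⁻¹² m = 1460 fm.

λ = 1460 fm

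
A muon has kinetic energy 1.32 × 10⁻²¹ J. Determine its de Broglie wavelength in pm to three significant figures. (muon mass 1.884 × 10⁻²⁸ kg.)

λ = 940 pm

p = √(2mKE) = √(2 × 1.884 × 10⁻²⁸ × 1.320 × 10⁻²¹) = 7.052 × 10⁻²⁵ kg·m/s.
λ = h/p = 6.626 × 10⁻³⁴ / 7.052 × 10⁻²⁵ = 9.40 × 10⁻¹⁰ m = 940 pm.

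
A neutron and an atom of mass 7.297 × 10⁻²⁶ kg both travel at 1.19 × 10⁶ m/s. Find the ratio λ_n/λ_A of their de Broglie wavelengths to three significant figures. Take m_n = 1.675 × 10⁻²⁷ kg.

At fixed v, p = mv so λ = h/(mv) ∝ 1/m.
λ_n/λ_A = m_A/m_n = 7.297 × 10⁻²⁶/1.675 × 10⁻²⁷ = 43.6.

λ_n/λ_A = 43.6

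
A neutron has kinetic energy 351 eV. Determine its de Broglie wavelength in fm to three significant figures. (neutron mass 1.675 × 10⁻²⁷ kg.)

λ = 1530 fm

KE = 351 eV = 5.623 × 10⁻¹⁷ J.
p = √(2mKE) = √(2 × 1.675 × 10⁻²⁷ × 5.623 × 10⁻¹⁷) = 4.340 × 10⁻²² kg·m/s.
λ = h/p = 6.626 × 10⁻³⁴ / 4.340 × 10⁻²² = 1.53 × 10⁻¹² m = 1530 fm.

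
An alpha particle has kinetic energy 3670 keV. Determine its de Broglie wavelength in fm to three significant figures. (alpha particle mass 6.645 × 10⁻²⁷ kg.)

λ = 7.50 fm

KE = 3670 keV = 5.879 × 10⁻¹³ J.
p = √(2mKE) = √(2 × 6.645 × 10⁻²⁷ × 5.879 × 10⁻¹³) = 8.839 × 10⁻²⁰ kg·m/s.
λ = h/p = 6.626 × 10⁻³⁴ / 8.839 × 10⁻²⁰ = 7.50 × 10⁻¹⁵ m = 7.50 fm.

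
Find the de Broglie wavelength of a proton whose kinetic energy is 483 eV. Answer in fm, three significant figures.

KE = 483 eV = 7.738 × 10⁻¹⁷ J.
p = √(2mKE) = √(2 × 1.673 × 10⁻²⁷ × 7.738 × 10⁻¹⁷) = 5.088 × 10⁻²² kg·m/s.
λ = h/p = 6.626 × 10⁻³⁴ / 5.088 × 10⁻²² = 1.30 × 10⁻¹² m = 1300 fm.

λ = 1300 fm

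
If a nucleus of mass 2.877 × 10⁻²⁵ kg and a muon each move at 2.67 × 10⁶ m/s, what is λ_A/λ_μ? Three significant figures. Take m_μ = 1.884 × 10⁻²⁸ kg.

At fixed v, p = mv so λ = h/(mv) ∝ 1/m.
λ_A/λ_μ = m_μ/m_A = 1.884 × 10⁻²⁸/2.877 × 10⁻²⁵ = 6.55 × 10⁻⁴.

λ_A/λ_μ = 6.55 × 10⁻⁴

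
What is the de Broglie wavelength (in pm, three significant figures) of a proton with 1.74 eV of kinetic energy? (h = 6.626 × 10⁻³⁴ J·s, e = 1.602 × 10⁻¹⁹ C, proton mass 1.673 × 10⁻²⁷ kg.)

λ = 21.7 pm

KE = 1.74 eV = 2.787 × 10⁻¹⁹ J.
p = √(2mKE) = √(2 × 1.673 × 10⁻²⁷ × 2.787 × 10⁻¹⁹) = 3.054 × 10⁻²³ kg·m/s.
λ = h/p = 6.626 × 10⁻³⁴ / 3.054 × 10⁻²³ = 2.17 × 10⁻¹¹ m = 21.7 pm.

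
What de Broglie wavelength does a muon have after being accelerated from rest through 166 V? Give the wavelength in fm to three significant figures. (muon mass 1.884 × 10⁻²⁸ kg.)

KE = eV = 1.602 × 10⁻¹⁹ × 166.0 = 2.659 × 10⁻¹⁷ J.
p = √(2mKE) = √(2 × 1.884 × 10⁻²⁸ × 2.659 × 10⁻¹⁷) = 1.001 × 10⁻²² kg·m/s.
λ = h/p = 6.626 × 10⁻³⁴ / 1.001 × 10⁻²² = 6.62 × 10⁻¹² m = 6620 fm.

λ = 6620 fm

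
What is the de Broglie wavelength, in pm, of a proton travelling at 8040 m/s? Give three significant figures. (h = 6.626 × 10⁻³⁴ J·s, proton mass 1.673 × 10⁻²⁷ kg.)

λ = 49.3 pm

p = mv = 1.673 × 10⁻²⁷ × 8040 = 1.345 × 10⁻²³ kg·m/s.
λ = h/p = 6.626 × 10⁻³⁴ / 1.345 × 10⁻²³ = 4.93 × 10⁻¹¹ m = 49.3 pm.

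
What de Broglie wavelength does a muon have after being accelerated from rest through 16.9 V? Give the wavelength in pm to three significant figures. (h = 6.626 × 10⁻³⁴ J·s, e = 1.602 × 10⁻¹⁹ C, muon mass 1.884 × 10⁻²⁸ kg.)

λ = 20.7 pm

KE = eV = 1.602 × 10⁻¹⁹ × 16.90 = 2.707 × 10⁻¹⁸ J.
p = √(2mKE) = √(2 × 1.884 × 10⁻²⁸ × 2.707 × 10⁻¹⁸) = 3.194 × 10⁻²³ kg·m/s.
λ = h/p = 6.626 × 10⁻³⁴ / 3.194 × 10⁻²³ = 2.07 × 10⁻¹¹ m = 20.7 pm.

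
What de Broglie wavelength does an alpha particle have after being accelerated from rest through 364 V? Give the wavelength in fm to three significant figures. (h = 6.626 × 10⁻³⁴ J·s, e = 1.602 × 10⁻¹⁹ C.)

λ = 532 fm

KE = 2eV = 2 × 1.602 × 10⁻¹⁹ × 364.0 = 1.166 × 10⁻¹⁶ J.
p = √(2mKE) = √(2 × 6.645 × 10⁻²⁷ × 1.166 × 10⁻¹⁶) = 1.245 × 10⁻²¹ kg·m/s.
λ = h/p = 6.626 × 10⁻³⁴ / 1.245 × 10⁻²¹ = 5.32 × 10⁻¹³ m = 532 fm.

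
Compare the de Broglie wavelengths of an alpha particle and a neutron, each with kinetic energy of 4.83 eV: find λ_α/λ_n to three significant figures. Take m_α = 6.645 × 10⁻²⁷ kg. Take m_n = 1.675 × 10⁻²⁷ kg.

λ_α/λ_n = 0.502

At fixed KE, p = √(2mKE) so λ = h/p ∝ 1/√m.
λ_α/λ_n = √(m_n/m_α) = √(1.675 × 10⁻²⁷/6.645 × 10⁻²⁷) = √(0.2521) = 0.502.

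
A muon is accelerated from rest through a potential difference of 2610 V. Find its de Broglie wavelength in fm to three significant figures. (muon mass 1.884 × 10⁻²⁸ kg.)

KE = eV = 1.602 × 10⁻¹⁹ × 2610 = 4.181 × 10⁻¹⁶ J.
p = √(2mKE) = √(2 × 1.884 × 10⁻²⁸ × 4.181 × 10⁻¹⁶) = 3.969 × 10⁻²² kg·m/s.
λ = h/p = 6.626 × 10⁻³⁴ / 3.969 × 10⁻²² = 1.67 × 10⁻¹² m = 1670 fm.

λ = 1670 fm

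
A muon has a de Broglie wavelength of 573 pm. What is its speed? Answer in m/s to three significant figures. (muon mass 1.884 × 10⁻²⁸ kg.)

v = 6140 m/s

p = h/λ = 6.626 × 10⁻³⁴ / 5.730 × 10⁻¹⁰ = 1.156 × 10⁻²⁴ kg·m/s.
v = p/m = 1.156 × 10⁻²⁴ / 1.884 × 10⁻²⁸ = 6.14 × 10³ m/s = 6140 m/s.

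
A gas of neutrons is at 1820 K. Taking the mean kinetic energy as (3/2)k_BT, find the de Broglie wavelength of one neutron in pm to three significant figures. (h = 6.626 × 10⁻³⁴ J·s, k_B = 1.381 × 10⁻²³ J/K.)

KE = (3/2)k_BT = 1.5 × 1.381 × 10⁻²³ × 1820 = 3.770 × 10⁻²⁰ J.
p = √(2mKE) = √(2 × 1.675 × 10⁻²⁷ × 3.770 × 10⁻²⁰) = 1.124 × 10⁻²³ kg·m/s.
λ = h/p = 5.90 × 10⁻¹¹ m = 59.0 pm.

λ = 59.0 pm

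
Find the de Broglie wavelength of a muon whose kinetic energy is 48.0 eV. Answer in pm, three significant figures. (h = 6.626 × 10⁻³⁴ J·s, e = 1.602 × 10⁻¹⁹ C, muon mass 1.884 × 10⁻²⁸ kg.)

λ = 12.3 pm

KE = 48.0 eV = 7.690 × 10⁻¹⁸ J.
p = √(2mKE) = √(2 × 1.884 × 10⁻²⁸ × 7.690 × 10⁻¹⁸) = 5.383 × 10⁻²³ kg·m/s.
λ = h/p = 6.626 × 10⁻³⁴ / 5.383 × 10⁻²³ = 1.23 × 10⁻¹¹ m = 12.3 pm.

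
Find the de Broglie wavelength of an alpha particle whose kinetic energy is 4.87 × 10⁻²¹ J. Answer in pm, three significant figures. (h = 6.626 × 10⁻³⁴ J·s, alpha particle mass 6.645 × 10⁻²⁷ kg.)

p = √(2mKE) = √(2 × 6.645 × 10⁻²⁷ × 4.870 × 10⁻²¹) = 8.045 × 10⁻²⁴ kg·m/s.
λ = h/p = 6.626 × 10⁻³⁴ / 8.045 × 10⁻²⁴ = 8.24 × 10⁻¹¹ m = 82.4 pm.

λ = 82.4 pm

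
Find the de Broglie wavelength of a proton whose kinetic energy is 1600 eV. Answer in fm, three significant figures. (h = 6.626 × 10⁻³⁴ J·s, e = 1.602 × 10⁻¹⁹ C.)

KE = 1600 eV = 2.563 × 10⁻¹⁶ J.
p = √(2mKE) = √(2 × 1.673 × 10⁻²⁷ × 2.563 × 10⁻¹⁶) = 9.261 × 10⁻²² kg·m/s.
λ = h/p = 6.626 × 10⁻³⁴ / 9.261 × 10⁻²² = 7.15 × 10⁻¹³ m = 715 fm.

λ = 715 fm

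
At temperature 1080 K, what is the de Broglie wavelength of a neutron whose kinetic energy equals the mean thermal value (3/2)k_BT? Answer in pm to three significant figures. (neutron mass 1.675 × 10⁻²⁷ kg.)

λ = 76.5 pm

KE = (3/2)k_BT = 1.5 × 1.381 × 10⁻²³ × 1080 = 2.237 × 10⁻²⁰ J.
p = √(2mKE) = √(2 × 1.675 × 10⁻²⁷ × 2.237 × 10⁻²⁰) = 8.657 × 10⁻²⁴ kg·m/s.
λ = h/p = 7.65 × 10⁻¹¹ m = 76.5 pm.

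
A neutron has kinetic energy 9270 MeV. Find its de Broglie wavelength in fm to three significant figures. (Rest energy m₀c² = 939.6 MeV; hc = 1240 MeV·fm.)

λ = 0.122 fm

Total energy E = KE + m₀c² = 9270 + 939.6 = 10209.6 MeV.
(pc)² = E² − (m₀c²)² = (10209.6)² − (939.6)² = 1.034 × 10⁸ MeV², so pc = 1.017 × 10⁴ MeV.
λ = hc/(pc) = 1240 MeV·fm / 1.017 × 10⁴ MeV = 0.122 fm.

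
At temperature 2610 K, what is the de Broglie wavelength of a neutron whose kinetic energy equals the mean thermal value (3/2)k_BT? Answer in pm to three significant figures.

λ = 49.2 pm

KE = (3/2)k_BT = 1.5 × 1.381 × 10⁻²³ × 2610 = 5.407 × 10⁻²⁰ J.
p = √(2mKE) = √(2 × 1.675 × 10⁻²⁷ × 5.407 × 10⁻²⁰) = 1.346 × 10⁻²³ kg·m/s.
λ = h/p = 4.92 × 10⁻¹¹ m = 49.2 pm.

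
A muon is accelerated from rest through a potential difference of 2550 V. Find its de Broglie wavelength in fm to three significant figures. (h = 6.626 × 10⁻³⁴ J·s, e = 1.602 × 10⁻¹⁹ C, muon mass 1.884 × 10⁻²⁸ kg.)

KE = eV = 1.602 × 10⁻¹⁹ × 2550 = 4.085 × 10⁻¹⁶ J.
p = √(2mKE) = √(2 × 1.884 × 10⁻²⁸ × 4.085 × 10⁻¹⁶) = 3.923 × 10⁻²² kg·m/s.
λ = h/p = 6.626 × 10⁻³⁴ / 3.923 × 10⁻²² = 1.69 × 10⁻¹² m = 1690 fm.

λ = 1690 fm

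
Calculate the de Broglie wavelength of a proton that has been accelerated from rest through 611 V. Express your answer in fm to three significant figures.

KE = eV = 1.602 × 10⁻¹⁹ × 611.0 = 9.788 × 10⁻¹⁷ J.
p = √(2mKE) = √(2 × 1.673 × 10⁻²⁷ × 9.788 × 10⁻¹⁷) = 5.723 × 10⁻²² kg·m/s.
λ = h/p = 6.626 × 10⁻³⁴ / 5.723 × 10⁻²² = 1.16 × 10⁻¹² m = 1160 fm.

λ = 1160 fm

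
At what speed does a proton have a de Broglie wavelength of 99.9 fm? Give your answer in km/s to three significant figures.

v = 3960 km/s

p = h/λ = 6.626 × 10⁻³⁴ / 9.990 × 10⁻¹⁴ = 6.633 × 10⁻²¹ kg·m/s.
v = p/m = 6.633 × 10⁻²¹ / 1.673 × 10⁻²⁷ = 3.96 × 10⁶ m/s = 3960 km/s.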